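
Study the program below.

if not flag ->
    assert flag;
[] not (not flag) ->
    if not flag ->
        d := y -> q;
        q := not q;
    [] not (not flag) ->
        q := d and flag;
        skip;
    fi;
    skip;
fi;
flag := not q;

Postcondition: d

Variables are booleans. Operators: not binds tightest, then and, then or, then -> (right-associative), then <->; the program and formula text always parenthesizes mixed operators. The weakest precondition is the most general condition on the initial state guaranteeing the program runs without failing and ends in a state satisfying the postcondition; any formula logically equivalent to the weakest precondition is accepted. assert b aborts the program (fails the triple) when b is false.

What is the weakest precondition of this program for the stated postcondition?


Working backward. After the program, d must hold.
Before flag := not q: d
Then branch requires flag and d; else branch requires ((not flag) -> (y -> q)) and (flag -> d).
Before the if: ((not flag) -> (flag and d)) and (flag -> (((not flag) -> (y -> q)) and (flag -> d)))
Answer: WP = ((not flag) -> (flag and d)) and (flag -> (((not flag) -> (y -> q)) and (flag -> d)))


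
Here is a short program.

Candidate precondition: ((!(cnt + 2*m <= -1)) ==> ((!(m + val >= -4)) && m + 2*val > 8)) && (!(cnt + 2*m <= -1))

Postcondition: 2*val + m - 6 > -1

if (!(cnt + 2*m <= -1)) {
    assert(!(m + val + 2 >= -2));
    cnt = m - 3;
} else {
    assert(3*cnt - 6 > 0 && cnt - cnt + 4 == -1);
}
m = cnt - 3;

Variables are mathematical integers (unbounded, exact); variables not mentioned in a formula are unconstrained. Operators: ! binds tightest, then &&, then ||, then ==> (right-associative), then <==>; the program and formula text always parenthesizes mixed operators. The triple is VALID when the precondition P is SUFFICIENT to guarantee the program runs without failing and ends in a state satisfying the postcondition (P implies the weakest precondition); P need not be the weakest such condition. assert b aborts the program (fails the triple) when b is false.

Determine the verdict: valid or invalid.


Working backward. After the program, the postcondition 2*val + m - 6 > -1 must hold; in canonical form it is m + 2*val > 5.
Before m := cnt - 3: cnt + 2*val > 8
Then branch requires (!(m + val >= -4)) && m + 2*val > 11; else branch requires false.
Before the if: ((!(cnt + 2*m <= -1)) ==> ((!(m + val >= -4)) && m + 2*val > 11)) && (!(cnt + 2*m <= -1))
The weakest precondition is ((!(cnt + 2*m <= -1)) ==> ((!(m + val >= -4)) && m + 2*val > 11)) && (!(cnt + 2*m <= -1)).
Check whether ((!(cnt + 2*m <= -1)) ==> ((!(m + val >= -4)) && m + 2*val > 8)) && (!(cnt + 2*m <= -1)) implies it.
Countermodel: at the initial state cnt = 38, m = -19, val = 14, the precondition holds but the weakest precondition fails.
Answer: invalid


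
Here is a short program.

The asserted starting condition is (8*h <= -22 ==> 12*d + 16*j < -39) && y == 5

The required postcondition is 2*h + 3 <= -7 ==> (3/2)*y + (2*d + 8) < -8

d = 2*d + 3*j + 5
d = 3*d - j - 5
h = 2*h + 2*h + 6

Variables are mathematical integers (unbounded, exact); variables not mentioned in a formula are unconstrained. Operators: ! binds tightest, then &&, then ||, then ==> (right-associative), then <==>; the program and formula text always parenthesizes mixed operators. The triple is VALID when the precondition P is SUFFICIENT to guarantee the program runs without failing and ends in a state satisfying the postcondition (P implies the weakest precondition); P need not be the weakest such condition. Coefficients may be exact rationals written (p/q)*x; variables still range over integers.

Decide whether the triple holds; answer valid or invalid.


Working backward. After the program, the postcondition 2*h + 3 <= -7 ==> (3/2)*y + (2*d + 8) < -8 must hold; in canonical form it is 2*h <= -10 ==> 2*d + (3/2)*y < -16.
Before h := 2*h + 2*h + 6: 8*h <= -22 ==> 2*d + (3/2)*y < -16
Before d := 3*d - j - 5: 8*h <= -22 ==> 6*d + (3/2)*y < 2*j - 6
Before d := 2*d + 3*j + 5: 8*h <= -22 ==> 12*d + 16*j + (3/2)*y < -36
The weakest precondition is 8*h <= -22 ==> 12*d + 16*j + (3/2)*y < -36.
Check whether (8*h <= -22 ==> 12*d + 16*j < -39) && y == 5 implies it.
Countermodel: at the initial state d = -6, h = -3, j = 2, y = 5, the precondition holds but the weakest precondition fails.
Answer: invalid


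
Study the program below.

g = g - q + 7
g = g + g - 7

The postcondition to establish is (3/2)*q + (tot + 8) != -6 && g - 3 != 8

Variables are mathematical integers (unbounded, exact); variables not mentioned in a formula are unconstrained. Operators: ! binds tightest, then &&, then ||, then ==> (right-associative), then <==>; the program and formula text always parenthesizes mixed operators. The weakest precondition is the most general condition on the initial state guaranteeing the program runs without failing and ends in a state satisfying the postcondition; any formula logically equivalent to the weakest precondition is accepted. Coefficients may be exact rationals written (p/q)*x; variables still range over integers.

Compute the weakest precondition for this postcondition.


Working backward. After the program, the postcondition (3/2)*q + (tot + 8) != -6 && g - 3 != 8 must hold; in canonical form it is (3/2)*q + tot != -14 && g != 11.
Before g := g + g - 7: (3/2)*q + tot != -14 && 2*g != 18
Before g := g - q + 7: (3/2)*q + tot != -14 && 2*g != 2*q + 4
Answer: WP = (3/2)*q + tot != -14 && 2*g != 2*q + 4


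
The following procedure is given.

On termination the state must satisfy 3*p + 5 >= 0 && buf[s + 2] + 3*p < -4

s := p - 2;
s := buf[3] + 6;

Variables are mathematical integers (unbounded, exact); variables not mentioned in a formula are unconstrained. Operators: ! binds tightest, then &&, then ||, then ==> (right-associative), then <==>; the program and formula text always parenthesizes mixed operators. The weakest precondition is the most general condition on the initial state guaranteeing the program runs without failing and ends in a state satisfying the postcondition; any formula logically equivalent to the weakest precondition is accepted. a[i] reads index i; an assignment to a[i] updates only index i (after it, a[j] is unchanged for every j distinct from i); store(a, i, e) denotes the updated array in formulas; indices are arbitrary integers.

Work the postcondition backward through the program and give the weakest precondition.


Working backward. After the program, the postcondition 3*p + 5 >= 0 && buf[s + 2] + 3*p < -4 must hold; in canonical form it is 3*p >= -5 && buf[s + 2] + 3*p < -4.
Before s := buf[3] + 6: 3*p >= -5 && buf[buf[3] + 8] + 3*p < -4
Before s := p - 2: 3*p >= -5 && buf[buf[3] + 8] + 3*p < -4
Answer: WP = 3*p >= -5 && buf[buf[3] + 8] + 3*p < -4


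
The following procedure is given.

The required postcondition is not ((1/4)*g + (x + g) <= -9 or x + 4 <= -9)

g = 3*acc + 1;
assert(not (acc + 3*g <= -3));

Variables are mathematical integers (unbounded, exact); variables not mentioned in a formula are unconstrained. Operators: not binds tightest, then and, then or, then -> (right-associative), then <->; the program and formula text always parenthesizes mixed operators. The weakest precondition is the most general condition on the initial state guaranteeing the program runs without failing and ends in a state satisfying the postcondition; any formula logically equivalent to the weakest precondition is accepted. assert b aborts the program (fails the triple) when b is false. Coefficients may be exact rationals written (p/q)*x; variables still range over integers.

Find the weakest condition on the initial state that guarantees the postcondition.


Working backward. After the program, the postcondition not ((1/4)*g + (x + g) <= -9 or x + 4 <= -9) must hold; in canonical form it is not ((5/4)*g + x <= -9 or x <= -13).
Before assert not (acc + 3*g <= -3): (not (acc + 3*g <= -3)) and (not ((5/4)*g + x <= -9 or x <= -13))
Before g := 3*acc + 1: (not (10*acc <= -6)) and (not ((15/4)*acc + x <= -41/4 or x <= -13))
Answer: WP = (not (10*acc <= -6)) and (not ((15/4)*acc + x <= -41/4 or x <= -13))


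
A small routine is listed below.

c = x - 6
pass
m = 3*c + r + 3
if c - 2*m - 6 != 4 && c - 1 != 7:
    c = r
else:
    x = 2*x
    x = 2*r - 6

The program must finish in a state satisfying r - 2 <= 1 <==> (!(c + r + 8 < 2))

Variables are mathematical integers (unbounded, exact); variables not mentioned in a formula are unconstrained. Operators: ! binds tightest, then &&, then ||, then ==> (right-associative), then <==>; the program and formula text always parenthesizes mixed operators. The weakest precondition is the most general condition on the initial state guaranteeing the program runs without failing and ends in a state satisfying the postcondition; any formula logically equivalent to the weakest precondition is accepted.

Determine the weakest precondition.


Working backward. After the program, the postcondition r - 2 <= 1 <==> (!(c + r + 8 < 2)) must hold; in canonical form it is r <= 3 <==> (!(c + r < -6)).
Then branch requires r <= 3 <==> (!(2*r < -6)); else branch requires r <= 3 <==> (!(c + r < -6)).
Before the if: ((c != 2*m + 10 && c != 8) ==> (r <= 3 <==> (!(2*r < -6)))) && ((!(c != 2*m + 10 && c != 8)) ==> (r <= 3 <==> (!(c + r < -6))))
Before m := 3*c + r + 3: ((5*c + 2*r != -16 && c != 8) ==> (r <= 3 <==> (!(2*r < -6)))) && ((!(5*c + 2*r != -16 && c != 8)) ==> (r <= 3 <==> (!(c + r < -6))))
Before skip: ((5*c + 2*r != -16 && c != 8) ==> (r <= 3 <==> (!(2*r < -6)))) && ((!(5*c + 2*r != -16 && c != 8)) ==> (r <= 3 <==> (!(c + r < -6))))
Before c := x - 6: ((2*r + 5*x != 14 && x != 14) ==> (r <= 3 <==> (!(2*r < -6)))) && ((!(2*r + 5*x != 14 && x != 14)) ==> (r <= 3 <==> (!(r + x < 0))))
Answer: WP = ((2*r + 5*x != 14 && x != 14) ==> (r <= 3 <==> (!(2*r < -6)))) && ((!(2*r + 5*x != 14 && x != 14)) ==> (r <= 3 <==> (!(r + x < 0))))


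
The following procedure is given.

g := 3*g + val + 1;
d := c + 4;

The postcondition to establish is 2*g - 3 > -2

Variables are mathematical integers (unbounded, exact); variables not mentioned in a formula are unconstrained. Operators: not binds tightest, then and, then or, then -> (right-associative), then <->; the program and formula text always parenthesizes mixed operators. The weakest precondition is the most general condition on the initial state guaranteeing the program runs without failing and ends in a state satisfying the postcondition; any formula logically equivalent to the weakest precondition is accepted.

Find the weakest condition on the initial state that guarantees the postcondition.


Working backward. After the program, the postcondition 2*g - 3 > -2 must hold; in canonical form it is 2*g > 1.
Before d := c + 4: 2*g > 1
Before g := 3*g + val + 1: 6*g + 2*val > -1
Answer: WP = 6*g + 2*val > -1


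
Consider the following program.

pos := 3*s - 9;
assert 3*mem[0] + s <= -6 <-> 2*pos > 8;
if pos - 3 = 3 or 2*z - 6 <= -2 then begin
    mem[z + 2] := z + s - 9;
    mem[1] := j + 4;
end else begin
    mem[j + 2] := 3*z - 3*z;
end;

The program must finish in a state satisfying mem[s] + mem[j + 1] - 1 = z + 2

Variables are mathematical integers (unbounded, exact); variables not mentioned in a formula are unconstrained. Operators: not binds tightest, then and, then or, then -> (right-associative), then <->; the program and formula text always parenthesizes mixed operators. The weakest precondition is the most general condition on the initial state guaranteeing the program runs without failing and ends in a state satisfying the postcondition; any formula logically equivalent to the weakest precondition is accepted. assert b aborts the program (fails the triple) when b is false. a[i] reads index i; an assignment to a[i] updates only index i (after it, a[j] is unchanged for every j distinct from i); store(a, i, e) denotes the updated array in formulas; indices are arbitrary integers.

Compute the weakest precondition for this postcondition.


Working backward. After the program, the postcondition mem[s] + mem[j + 1] - 1 = z + 2 must hold; in canonical form it is mem[j + 1] + mem[s] = z + 3.
Then branch requires store(store(mem, z + 2, s + z - 9), 1, j + 4)[j + 1] + store(store(mem, z + 2, s + z - 9), 1, j + 4)[s] = z + 3; else branch requires store(mem, j + 2, 0)[j + 1] + store(mem, j + 2, 0)[s] = z + 3.
Before the if: ((pos = 6 or 2*z <= 4) -> store(store(mem, z + 2, s + z - 9), 1, j + 4)[j + 1] + store(store(mem, z + 2, s + z - 9), 1, j + 4)[s] = z + 3) and ((not (pos = 6 or 2*z <= 4)) -> store(mem, j + 2, 0)[j + 1] + store(mem, j + 2, 0)[s] = z + 3)
Before assert 3*mem[0] + s <= -6 <-> 2*pos > 8: (3*mem[0] + s <= -6 <-> 2*pos > 8) and ((pos = 6 or 2*z <= 4) -> store(store(mem, z + 2, s + z - 9), 1, j + 4)[j + 1] + store(store(mem, z + 2, s + z - 9), 1, j + 4)[s] = z + 3) and ((not (pos = 6 or 2*z <= 4)) -> store(mem, j + 2, 0)[j + 1] + store(mem, j + 2, 0)[s] = z + 3)
Before pos := 3*s - 9: (3*mem[0] + s <= -6 <-> 6*s > 26) and ((3*s = 15 or 2*z <= 4) -> store(store(mem, z + 2, s + z - 9), 1, j + 4)[j + 1] + store(store(mem, z + 2, s + z - 9), 1, j + 4)[s] = z + 3) and ((not (3*s = 15 or 2*z <= 4)) -> store(mem, j + 2, 0)[j + 1] + store(mem, j + 2, 0)[s] = z + 3)
Answer: WP = (3*mem[0] + s <= -6 <-> 6*s > 26) and ((3*s = 15 or 2*z <= 4) -> store(store(mem, z + 2, s + z - 9), 1, j + 4)[j + 1] + store(store(mem, z + 2, s + z - 9), 1, j + 4)[s] = z + 3) and ((not (3*s = 15 or 2*z <= 4)) -> store(mem, j + 2, 0)[j + 1] + store(mem, j + 2, 0)[s] = z + 3)


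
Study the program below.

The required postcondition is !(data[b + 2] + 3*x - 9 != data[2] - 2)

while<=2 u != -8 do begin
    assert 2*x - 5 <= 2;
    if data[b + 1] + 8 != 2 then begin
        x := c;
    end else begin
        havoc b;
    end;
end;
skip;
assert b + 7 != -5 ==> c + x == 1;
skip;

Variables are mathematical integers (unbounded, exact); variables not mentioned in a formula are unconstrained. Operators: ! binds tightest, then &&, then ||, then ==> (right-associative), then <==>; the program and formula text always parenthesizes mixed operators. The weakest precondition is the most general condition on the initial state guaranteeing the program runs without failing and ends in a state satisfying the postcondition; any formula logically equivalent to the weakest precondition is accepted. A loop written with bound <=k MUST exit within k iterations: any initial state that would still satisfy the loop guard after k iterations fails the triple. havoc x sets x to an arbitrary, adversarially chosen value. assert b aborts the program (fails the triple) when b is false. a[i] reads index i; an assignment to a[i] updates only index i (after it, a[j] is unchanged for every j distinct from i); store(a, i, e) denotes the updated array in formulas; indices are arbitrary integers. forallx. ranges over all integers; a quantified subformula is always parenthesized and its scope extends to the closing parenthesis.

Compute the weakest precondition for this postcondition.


Working backward. After the program, the postcondition !(data[b + 2] + 3*x - 9 != data[2] - 2) must hold; in canonical form it is !(data[b + 2] + 3*x != data[2] + 7).
Before skip: !(data[b + 2] + 3*x != data[2] + 7)
Before assert b + 7 != -5 ==> c + x == 1: (b != -12 ==> c + x == 1) && (!(data[b + 2] + 3*x != data[2] + 7))
Before skip: (b != -12 ==> c + x == 1) && (!(data[b + 2] + 3*x != data[2] + 7))
Before the loop (bound <=2), unroll the exhaustion recursion (WP_0 = exit-now case; WP_j = one more guarded iteration, up to j = 2):
  WP_0: (!(u != -8)) && (b != -12 ==> c + x == 1) && (!(data[b + 2] + 3*x != data[2] + 7))
  WP_1: (u != -8 ==> (2*x <= 7 && (data[b + 1] != -6 ==> ((!(u != -8)) && (b != -12 ==> 2*c == 1) && (!(data[b + 2] + 3*c != data[2] + 7)))) && ((!(data[b + 1] != -6)) ==> (forall b_1. ((!(u != -8)) && (b_1 != -12 ==> c + x == 1) && (!(data[b_1 + 2] + 3*x != data[2] + 7))))))) && ((!(u != -8)) ==> ((b != -12 ==> c + x == 1) && (!(data[b + 2] + 3*x != data[2] + 7))))
  WP_2: (u != -8 ==> (2*x <= 7 && (data[b + 1] != -6 ==> ((u != -8 ==> (2*c <= 7 && (data[b + 1] != -6 ==> ((!(u != -8)) && (b != -12 ==> 2*c == 1) && (!(data[b + 2] + 3*c != data[2] + 7)))) && ((!(data[b + 1] != -6)) ==> (forall b_1. ((!(u != -8)) && (b_1 != -12 ==> 2*c == 1) && (!(data[b_1 + 2] + 3*c != data[2] + 7))))))) && ((!(u != -8)) ==> ((b != -12 ==> 2*c == 1) && (!(data[b + 2] + 3*c != data[2] + 7)))))) && ((!(data[b + 1] != -6)) ==> (forall b_2. ((u != -8 ==> (2*x <= 7 && (data[b_2 + 1] != -6 ==> ((!(u != -8)) && (b_2 != -12 ==> 2*c == 1) && (!(data[b_2 + 2] + 3*c != data[2] + 7)))) && ((!(data[b_2 + 1] != -6)) ==> (forall b_1. ((!(u != -8)) && (b_1 != -12 ==> c + x == 1) && (!(data[b_1 + 2] + 3*x != data[2] + 7))))))) && ((!(u != -8)) ==> ((b_2 != -12 ==> c + x == 1) && (!(data[b_2 + 2] + 3*x != data[2] + 7))))))))) && ((!(u != -8)) ==> ((b != -12 ==> c + x == 1) && (!(data[b + 2] + 3*x != data[2] + 7))))
So before the loop: (u != -8 ==> (2*x <= 7 && (data[b + 1] != -6 ==> ((u != -8 ==> (2*c <= 7 && (data[b + 1] != -6 ==> ((!(u != -8)) && (b != -12 ==> 2*c == 1) && (!(data[b + 2] + 3*c != data[2] + 7)))) && ((!(data[b + 1] != -6)) ==> (forall b_1. ((!(u != -8)) && (b_1 != -12 ==> 2*c == 1) && (!(data[b_1 + 2] + 3*c != data[2] + 7))))))) && ((!(u != -8)) ==> ((b != -12 ==> 2*c == 1) && (!(data[b + 2] + 3*c != data[2] + 7)))))) && ((!(data[b + 1] != -6)) ==> (forall b_2. ((u != -8 ==> (2*x <= 7 && (data[b_2 + 1] != -6 ==> ((!(u != -8)) && (b_2 != -12 ==> 2*c == 1) && (!(data[b_2 + 2] + 3*c != data[2] + 7)))) && ((!(data[b_2 + 1] != -6)) ==> (forall b_1. ((!(u != -8)) && (b_1 != -12 ==> c + x == 1) && (!(data[b_1 + 2] + 3*x != data[2] + 7))))))) && ((!(u != -8)) ==> ((b_2 != -12 ==> c + x == 1) && (!(data[b_2 + 2] + 3*x != data[2] + 7))))))))) && ((!(u != -8)) ==> ((b != -12 ==> c + x == 1) && (!(data[b + 2] + 3*x != data[2] + 7))))
Answer: WP = (u != -8 ==> (2*x <= 7 && (data[b + 1] != -6 ==> ((u != -8 ==> (2*c <= 7 && (data[b + 1] != -6 ==> ((!(u != -8)) && (b != -12 ==> 2*c == 1) && (!(data[b + 2] + 3*c != data[2] + 7)))) && ((!(data[b + 1] != -6)) ==> (forall b_1. ((!(u != -8)) && (b_1 != -12 ==> 2*c == 1) && (!(data[b_1 + 2] + 3*c != data[2] + 7))))))) && ((!(u != -8)) ==> ((b != -12 ==> 2*c == 1) && (!(data[b + 2] + 3*c != data[2] + 7)))))) && ((!(data[b + 1] != -6)) ==> (forall b_2. ((u != -8 ==> (2*x <= 7 && (data[b_2 + 1] != -6 ==> ((!(u != -8)) && (b_2 != -12 ==> 2*c == 1) && (!(data[b_2 + 2] + 3*c != data[2] + 7)))) && ((!(data[b_2 + 1] != -6)) ==> (forall b_1. ((!(u != -8)) && (b_1 != -12 ==> c + x == 1) && (!(data[b_1 + 2] + 3*x != data[2] + 7))))))) && ((!(u != -8)) ==> ((b_2 != -12 ==> c + x == 1) && (!(data[b_2 + 2] + 3*x != data[2] + 7))))))))) && ((!(u != -8)) ==> ((b != -12 ==> c + x == 1) && (!(data[b + 2] + 3*x != data[2] + 7))))


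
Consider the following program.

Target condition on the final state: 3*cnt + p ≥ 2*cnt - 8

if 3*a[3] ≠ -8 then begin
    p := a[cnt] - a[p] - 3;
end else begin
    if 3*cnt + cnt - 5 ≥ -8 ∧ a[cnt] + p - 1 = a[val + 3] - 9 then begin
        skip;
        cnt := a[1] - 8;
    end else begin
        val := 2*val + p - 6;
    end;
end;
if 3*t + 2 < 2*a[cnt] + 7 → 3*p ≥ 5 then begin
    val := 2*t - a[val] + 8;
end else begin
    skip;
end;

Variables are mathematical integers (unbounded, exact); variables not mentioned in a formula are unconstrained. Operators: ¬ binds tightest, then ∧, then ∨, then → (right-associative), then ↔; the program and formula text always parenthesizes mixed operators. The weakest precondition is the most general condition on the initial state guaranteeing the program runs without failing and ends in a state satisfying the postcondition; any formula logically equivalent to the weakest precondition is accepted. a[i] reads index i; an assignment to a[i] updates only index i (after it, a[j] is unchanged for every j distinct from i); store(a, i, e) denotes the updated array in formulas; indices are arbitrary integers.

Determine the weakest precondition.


Working backward. After the program, the postcondition 3*cnt + p ≥ 2*cnt - 8 must hold; in canonical form it is cnt + p ≥ -8.
Then branch requires cnt + p ≥ -8; else branch requires cnt + p ≥ -8.
Before the if: ((3*t < 2*a[cnt] + 5 → 3*p ≥ 5) → cnt + p ≥ -8) ∧ ((¬(3*t < 2*a[cnt] + 5 → 3*p ≥ 5)) → cnt + p ≥ -8)
Then branch requires ((3*t < 2*a[cnt] + 5 → 3*a[cnt] ≥ 3*a[p] + 14) → a[cnt] + cnt ≥ a[p] - 5) ∧ ((¬(3*t < 2*a[cnt] + 5 → 3*a[cnt] ≥ 3*a[p] + 14)) → a[cnt] + cnt ≥ a[p] - 5); else branch requires ((4*cnt ≥ -3 ∧ a[cnt] + p = a[val + 3] - 8) → (((3*t < 2*a[a[1] - 8] + 5 → 3*p ≥ 5) → a[1] + p ≥ 0) ∧ ((¬(3*t < 2*a[a[1] - 8] + 5 → 3*p ≥ 5)) → a[1] + p ≥ 0))) ∧ ((¬(4*cnt ≥ -3 ∧ a[cnt] + p = a[val + 3] - 8)) → (((3*t < 2*a[cnt] + 5 → 3*p ≥ 5) → cnt + p ≥ -8) ∧ ((¬(3*t < 2*a[cnt] + 5 → 3*p ≥ 5)) → cnt + p ≥ -8))).
Before the if: (3*a[3] ≠ -8 → (((3*t < 2*a[cnt] + 5 → 3*a[cnt] ≥ 3*a[p] + 14) → a[cnt] + cnt ≥ a[p] - 5) ∧ ((¬(3*t < 2*a[cnt] + 5 → 3*a[cnt] ≥ 3*a[p] + 14)) → a[cnt] + cnt ≥ a[p] - 5))) ∧ ((¬(3*a[3] ≠ -8)) → (((4*cnt ≥ -3 ∧ a[cnt] + p = a[val + 3] - 8) → (((3*t < 2*a[a[1] - 8] + 5 → 3*p ≥ 5) → a[1] + p ≥ 0) ∧ ((¬(3*t < 2*a[a[1] - 8] + 5 → 3*p ≥ 5)) → a[1] + p ≥ 0))) ∧ ((¬(4*cnt ≥ -3 ∧ a[cnt] + p = a[val + 3] - 8)) → (((3*t < 2*a[cnt] + 5 → 3*p ≥ 5) → cnt + p ≥ -8) ∧ ((¬(3*t < 2*a[cnt] + 5 → 3*p ≥ 5)) → cnt + p ≥ -8)))))
Answer: WP = (3*a[3] ≠ -8 → (((3*t < 2*a[cnt] + 5 → 3*a[cnt] ≥ 3*a[p] + 14) → a[cnt] + cnt ≥ a[p] - 5) ∧ ((¬(3*t < 2*a[cnt] + 5 → 3*a[cnt] ≥ 3*a[p] + 14)) → a[cnt] + cnt ≥ a[p] - 5))) ∧ ((¬(3*a[3] ≠ -8)) → (((4*cnt ≥ -3 ∧ a[cnt] + p = a[val + 3] - 8) → (((3*t < 2*a[a[1] - 8] + 5 → 3*p ≥ 5) → a[1] + p ≥ 0) ∧ ((¬(3*t < 2*a[a[1] - 8] + 5 → 3*p ≥ 5)) → a[1] + p ≥ 0))) ∧ ((¬(4*cnt ≥ -3 ∧ a[cnt] + p = a[val + 3] - 8)) → (((3*t < 2*a[cnt] + 5 → 3*p ≥ 5) → cnt + p ≥ -8) ∧ ((¬(3*t < 2*a[cnt] + 5 → 3*p ≥ 5)) → cnt + p ≥ -8)))))


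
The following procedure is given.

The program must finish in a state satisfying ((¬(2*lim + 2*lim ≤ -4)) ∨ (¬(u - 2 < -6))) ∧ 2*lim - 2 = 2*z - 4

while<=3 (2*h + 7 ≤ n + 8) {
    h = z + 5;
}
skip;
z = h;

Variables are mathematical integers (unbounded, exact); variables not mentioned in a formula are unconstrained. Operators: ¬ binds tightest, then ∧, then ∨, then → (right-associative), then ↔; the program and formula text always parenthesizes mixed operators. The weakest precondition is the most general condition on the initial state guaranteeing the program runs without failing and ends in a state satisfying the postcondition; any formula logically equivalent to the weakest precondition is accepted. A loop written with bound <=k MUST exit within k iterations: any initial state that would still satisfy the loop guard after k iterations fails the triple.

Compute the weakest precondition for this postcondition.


Working backward. After the program, the postcondition ((¬(2*lim + 2*lim ≤ -4)) ∨ (¬(u - 2 < -6))) ∧ 2*lim - 2 = 2*z - 4 must hold; in canonical form it is ((¬(4*lim ≤ -4)) ∨ (¬(u < -4))) ∧ 2*lim = 2*z - 2.
Before z := h: ((¬(4*lim ≤ -4)) ∨ (¬(u < -4))) ∧ 2*lim = 2*h - 2
Before skip: ((¬(4*lim ≤ -4)) ∨ (¬(u < -4))) ∧ 2*lim = 2*h - 2
Before the loop (bound <=3), unroll the exhaustion recursion (WP_0 = exit-now case; WP_j = one more guarded iteration, up to j = 3):
  WP_0: (¬(2*h ≤ n + 1)) ∧ ((¬(4*lim ≤ -4)) ∨ (¬(u < -4))) ∧ 2*lim = 2*h - 2
  WP_1: (2*h ≤ n + 1 → ((¬(2*z ≤ n - 9)) ∧ ((¬(4*lim ≤ -4)) ∨ (¬(u < -4))) ∧ 2*lim = 2*z + 8)) ∧ ((¬(2*h ≤ n + 1)) → (((¬(4*lim ≤ -4)) ∨ (¬(u < -4))) ∧ 2*lim = 2*h - 2))
  WP_2: (2*h ≤ n + 1 → ((2*z ≤ n - 9 → ((¬(2*z ≤ n - 9)) ∧ ((¬(4*lim ≤ -4)) ∨ (¬(u < -4))) ∧ 2*lim = 2*z + 8)) ∧ ((¬(2*z ≤ n - 9)) → (((¬(4*lim ≤ -4)) ∨ (¬(u < -4))) ∧ 2*lim = 2*z + 8)))) ∧ ((¬(2*h ≤ n + 1)) → (((¬(4*lim ≤ -4)) ∨ (¬(u < -4))) ∧ 2*lim = 2*h - 2))
  WP_3: (2*h ≤ n + 1 → ((2*z ≤ n - 9 → ((2*z ≤ n - 9 → ((¬(2*z ≤ n - 9)) ∧ ((¬(4*lim ≤ -4)) ∨ (¬(u < -4))) ∧ 2*lim = 2*z + 8)) ∧ ((¬(2*z ≤ n - 9)) → (((¬(4*lim ≤ -4)) ∨ (¬(u < -4))) ∧ 2*lim = 2*z + 8)))) ∧ ((¬(2*z ≤ n - 9)) → (((¬(4*lim ≤ -4)) ∨ (¬(u < -4))) ∧ 2*lim = 2*z + 8)))) ∧ ((¬(2*h ≤ n + 1)) → (((¬(4*lim ≤ -4)) ∨ (¬(u < -4))) ∧ 2*lim = 2*h - 2))
So before the loop: (2*h ≤ n + 1 → ((2*z ≤ n - 9 → ((2*z ≤ n - 9 → ((¬(2*z ≤ n - 9)) ∧ ((¬(4*lim ≤ -4)) ∨ (¬(u < -4))) ∧ 2*lim = 2*z + 8)) ∧ ((¬(2*z ≤ n - 9)) → (((¬(4*lim ≤ -4)) ∨ (¬(u < -4))) ∧ 2*lim = 2*z + 8)))) ∧ ((¬(2*z ≤ n - 9)) → (((¬(4*lim ≤ -4)) ∨ (¬(u < -4))) ∧ 2*lim = 2*z + 8)))) ∧ ((¬(2*h ≤ n + 1)) → (((¬(4*lim ≤ -4)) ∨ (¬(u < -4))) ∧ 2*lim = 2*h - 2))
Answer: WP = (2*h ≤ n + 1 → ((2*z ≤ n - 9 → ((2*z ≤ n - 9 → ((¬(2*z ≤ n - 9)) ∧ ((¬(4*lim ≤ -4)) ∨ (¬(u < -4))) ∧ 2*lim = 2*z + 8)) ∧ ((¬(2*z ≤ n - 9)) → (((¬(4*lim ≤ -4)) ∨ (¬(u < -4))) ∧ 2*lim = 2*z + 8)))) ∧ ((¬(2*z ≤ n - 9)) → (((¬(4*lim ≤ -4)) ∨ (¬(u < -4))) ∧ 2*lim = 2*z + 8)))) ∧ ((¬(2*h ≤ n + 1)) → (((¬(4*lim ≤ -4)) ∨ (¬(u < -4))) ∧ 2*lim = 2*h - 2))


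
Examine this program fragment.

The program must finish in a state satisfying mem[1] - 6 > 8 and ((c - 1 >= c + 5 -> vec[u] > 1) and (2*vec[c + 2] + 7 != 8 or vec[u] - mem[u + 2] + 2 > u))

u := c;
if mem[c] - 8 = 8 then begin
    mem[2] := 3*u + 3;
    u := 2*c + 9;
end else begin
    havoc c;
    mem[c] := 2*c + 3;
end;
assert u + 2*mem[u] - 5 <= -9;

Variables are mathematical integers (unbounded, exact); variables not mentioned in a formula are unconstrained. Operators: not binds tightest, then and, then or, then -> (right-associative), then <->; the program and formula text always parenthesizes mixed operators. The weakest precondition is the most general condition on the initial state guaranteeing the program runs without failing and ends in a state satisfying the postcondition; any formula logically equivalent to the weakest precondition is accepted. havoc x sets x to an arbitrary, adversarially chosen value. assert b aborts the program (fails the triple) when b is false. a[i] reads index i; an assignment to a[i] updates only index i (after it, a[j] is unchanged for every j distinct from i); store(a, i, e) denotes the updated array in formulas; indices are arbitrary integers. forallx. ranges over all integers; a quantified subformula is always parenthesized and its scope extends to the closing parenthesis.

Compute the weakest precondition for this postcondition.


Working backward. After the program, the postcondition mem[1] - 6 > 8 and ((c - 1 >= c + 5 -> vec[u] > 1) and (2*vec[c + 2] + 7 != 8 or vec[u] - mem[u + 2] + 2 > u)) must hold; in canonical form it is mem[1] > 14 and (2*vec[c + 2] != 1 or vec[u] > mem[u + 2] + u - 2).
Before assert u + 2*mem[u] - 5 <= -9: 2*mem[u] + u <= -4 and mem[1] > 14 and (2*vec[c + 2] != 1 or vec[u] > mem[u + 2] + u - 2)
Then branch requires 2*store(mem, 2, 3*u + 3)[2*c + 9] + 2*c <= -13 and mem[1] > 14 and (2*vec[c + 2] != 1 or vec[2*c + 9] > store(mem, 2, 3*u + 3)[2*c + 11] + 2*c + 7); else branch requires forall c_1. (2*store(mem, c_1, 2*c_1 + 3)[u] + u <= -4 and store(mem, c_1, 2*c_1 + 3)[1] > 14 and (2*vec[c_1 + 2] != 1 or vec[u] > store(mem, c_1, 2*c_1 + 3)[u + 2] + u - 2)).
Before the if: (mem[c] = 16 -> (2*store(mem, 2, 3*u + 3)[2*c + 9] + 2*c <= -13 and mem[1] > 14 and (2*vec[c + 2] != 1 or vec[2*c + 9] > store(mem, 2, 3*u + 3)[2*c + 11] + 2*c + 7))) and ((not (mem[c] = 16)) -> (forall c_1. (2*store(mem, c_1, 2*c_1 + 3)[u] + u <= -4 and store(mem, c_1, 2*c_1 + 3)[1] > 14 and (2*vec[c_1 + 2] != 1 or vec[u] > store(mem, c_1, 2*c_1 + 3)[u + 2] + u - 2))))
Before u := c: (mem[c] = 16 -> (2*store(mem, 2, 3*c + 3)[2*c + 9] + 2*c <= -13 and mem[1] > 14 and (2*vec[c + 2] != 1 or vec[2*c + 9] > store(mem, 2, 3*c + 3)[2*c + 11] + 2*c + 7))) and ((not (mem[c] = 16)) -> (forall c_1. (2*store(mem, c_1, 2*c_1 + 3)[c] + c <= -4 and store(mem, c_1, 2*c_1 + 3)[1] > 14 and (2*vec[c_1 + 2] != 1 or vec[c] > store(mem, c_1, 2*c_1 + 3)[c + 2] + c - 2))))
Answer: WP = (mem[c] = 16 -> (2*store(mem, 2, 3*c + 3)[2*c + 9] + 2*c <= -13 and mem[1] > 14 and (2*vec[c + 2] != 1 or vec[2*c + 9] > store(mem, 2, 3*c + 3)[2*c + 11] + 2*c + 7))) and ((not (mem[c] = 16)) -> (forall c_1. (2*store(mem, c_1, 2*c_1 + 3)[c] + c <= -4 and store(mem, c_1, 2*c_1 + 3)[1] > 14 and (2*vec[c_1 + 2] != 1 or vec[c] > store(mem, c_1, 2*c_1 + 3)[c + 2] + c - 2))))


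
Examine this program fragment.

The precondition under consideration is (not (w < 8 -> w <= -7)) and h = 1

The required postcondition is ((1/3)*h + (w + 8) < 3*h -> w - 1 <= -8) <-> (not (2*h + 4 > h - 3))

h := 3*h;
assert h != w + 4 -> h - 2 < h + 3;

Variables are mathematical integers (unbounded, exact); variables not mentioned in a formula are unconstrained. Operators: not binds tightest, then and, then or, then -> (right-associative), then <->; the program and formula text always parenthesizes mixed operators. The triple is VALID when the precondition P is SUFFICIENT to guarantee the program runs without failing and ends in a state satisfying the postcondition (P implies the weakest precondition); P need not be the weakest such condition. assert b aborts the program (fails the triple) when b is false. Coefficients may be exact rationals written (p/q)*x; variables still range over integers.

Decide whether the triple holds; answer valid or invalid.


Working backward. After the program, the postcondition ((1/3)*h + (w + 8) < 3*h -> w - 1 <= -8) <-> (not (2*h + 4 > h - 3)) must hold; in canonical form it is (w < (8/3)*h - 8 -> w <= -7) <-> (not (h > -7)).
Before assert h != w + 4 -> h - 2 < h + 3: (w < (8/3)*h - 8 -> w <= -7) <-> (not (h > -7))
Before h := 3*h: (w < 8*h - 8 -> w <= -7) <-> (not (3*h > -7))
The weakest precondition is (w < 8*h - 8 -> w <= -7) <-> (not (3*h > -7)).
Check whether (not (w < 8 -> w <= -7)) and h = 1 implies it.
Countermodel: at the initial state h = 1, w = 0, the precondition holds but the weakest precondition fails.
Answer: invalid


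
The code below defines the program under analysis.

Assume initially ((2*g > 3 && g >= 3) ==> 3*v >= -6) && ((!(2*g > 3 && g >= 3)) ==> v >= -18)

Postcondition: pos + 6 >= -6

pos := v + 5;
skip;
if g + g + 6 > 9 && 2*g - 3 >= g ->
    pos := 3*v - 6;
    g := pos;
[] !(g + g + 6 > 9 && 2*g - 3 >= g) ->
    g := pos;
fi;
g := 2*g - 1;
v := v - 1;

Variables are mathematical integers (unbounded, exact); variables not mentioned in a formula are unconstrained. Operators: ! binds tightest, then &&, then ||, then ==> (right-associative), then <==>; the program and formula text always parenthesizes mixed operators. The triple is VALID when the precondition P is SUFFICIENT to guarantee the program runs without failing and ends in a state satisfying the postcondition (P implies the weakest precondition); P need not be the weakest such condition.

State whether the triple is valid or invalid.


Working backward. After the program, the postcondition pos + 6 >= -6 must hold; in canonical form it is pos >= -12.
Before v := v - 1: pos >= -12
Before g := 2*g - 1: pos >= -12
Then branch requires 3*v >= -6; else branch requires pos >= -12.
Before the if: ((2*g > 3 && g >= 3) ==> 3*v >= -6) && ((!(2*g > 3 && g >= 3)) ==> pos >= -12)
Before skip: ((2*g > 3 && g >= 3) ==> 3*v >= -6) && ((!(2*g > 3 && g >= 3)) ==> pos >= -12)
Before pos := v + 5: ((2*g > 3 && g >= 3) ==> 3*v >= -6) && ((!(2*g > 3 && g >= 3)) ==> v >= -17)
The weakest precondition is ((2*g > 3 && g >= 3) ==> 3*v >= -6) && ((!(2*g > 3 && g >= 3)) ==> v >= -17).
Check whether ((2*g > 3 && g >= 3) ==> 3*v >= -6) && ((!(2*g > 3 && g >= 3)) ==> v >= -18) implies it.
Countermodel: at the initial state g = 2, v = -18, the precondition holds but the weakest precondition fails.
Answer: invalid


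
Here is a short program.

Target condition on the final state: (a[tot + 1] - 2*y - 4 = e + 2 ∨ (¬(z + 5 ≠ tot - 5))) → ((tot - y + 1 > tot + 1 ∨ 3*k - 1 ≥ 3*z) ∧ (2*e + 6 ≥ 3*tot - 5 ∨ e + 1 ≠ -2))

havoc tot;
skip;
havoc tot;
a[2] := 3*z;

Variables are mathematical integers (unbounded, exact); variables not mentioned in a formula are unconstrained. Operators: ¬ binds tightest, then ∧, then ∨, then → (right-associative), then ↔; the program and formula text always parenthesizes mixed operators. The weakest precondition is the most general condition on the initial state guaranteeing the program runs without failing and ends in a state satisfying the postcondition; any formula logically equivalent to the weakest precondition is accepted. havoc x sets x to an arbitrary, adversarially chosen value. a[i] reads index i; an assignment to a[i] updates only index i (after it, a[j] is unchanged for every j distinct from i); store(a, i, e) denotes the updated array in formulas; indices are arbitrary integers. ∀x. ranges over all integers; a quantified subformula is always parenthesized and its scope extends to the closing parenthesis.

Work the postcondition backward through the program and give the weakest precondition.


Working backward. After the program, the postcondition (a[tot + 1] - 2*y - 4 = e + 2 ∨ (¬(z + 5 ≠ tot - 5))) → ((tot - y + 1 > tot + 1 ∨ 3*k - 1 ≥ 3*z) ∧ (2*e + 6 ≥ 3*tot - 5 ∨ e + 1 ≠ -2)) must hold; in canonical form it is (a[tot + 1] = e + 2*y + 6 ∨ (¬(z ≠ tot - 10))) → ((y < 0 ∨ 3*k ≥ 3*z + 1) ∧ (2*e ≥ 3*tot - 11 ∨ e ≠ -3)).
Before a[2] := 3*z: (store(a, 2, 3*z)[tot + 1] = e + 2*y + 6 ∨ (¬(z ≠ tot - 10))) → ((y < 0 ∨ 3*k ≥ 3*z + 1) ∧ (2*e ≥ 3*tot - 11 ∨ e ≠ -3))
Before havoc tot: ∀tot_1. ((store(a, 2, 3*z)[tot_1 + 1] = e + 2*y + 6 ∨ (¬(z ≠ tot_1 - 10))) → ((y < 0 ∨ 3*k ≥ 3*z + 1) ∧ (2*e ≥ 3*tot_1 - 11 ∨ e ≠ -3)))
Before skip: ∀tot_1. ((store(a, 2, 3*z)[tot_1 + 1] = e + 2*y + 6 ∨ (¬(z ≠ tot_1 - 10))) → ((y < 0 ∨ 3*k ≥ 3*z + 1) ∧ (2*e ≥ 3*tot_1 - 11 ∨ e ≠ -3)))
Before havoc tot: ∀tot_1. ((store(a, 2, 3*z)[tot_1 + 1] = e + 2*y + 6 ∨ (¬(z ≠ tot_1 - 10))) → ((y < 0 ∨ 3*k ≥ 3*z + 1) ∧ (2*e ≥ 3*tot_1 - 11 ∨ e ≠ -3)))
Answer: WP = ∀tot_1. ((store(a, 2, 3*z)[tot_1 + 1] = e + 2*y + 6 ∨ (¬(z ≠ tot_1 - 10))) → ((y < 0 ∨ 3*k ≥ 3*z + 1) ∧ (2*e ≥ 3*tot_1 - 11 ∨ e ≠ -3)))


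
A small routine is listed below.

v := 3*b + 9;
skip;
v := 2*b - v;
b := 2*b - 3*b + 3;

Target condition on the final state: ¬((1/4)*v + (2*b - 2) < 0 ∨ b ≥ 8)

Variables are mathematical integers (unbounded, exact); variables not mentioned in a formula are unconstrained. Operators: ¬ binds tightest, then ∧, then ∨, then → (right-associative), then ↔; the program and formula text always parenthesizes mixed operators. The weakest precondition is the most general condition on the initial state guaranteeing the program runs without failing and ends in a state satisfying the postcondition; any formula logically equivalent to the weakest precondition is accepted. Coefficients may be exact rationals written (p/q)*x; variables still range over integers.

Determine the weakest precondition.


Working backward. After the program, the postcondition ¬((1/4)*v + (2*b - 2) < 0 ∨ b ≥ 8) must hold; in canonical form it is ¬(2*b + (1/4)*v < 2 ∨ b ≥ 8).
Before b := 2*b - 3*b + 3: ¬((1/4)*v < 2*b - 4 ∨ b ≤ -5)
Before v := 2*b - v: ¬((3/2)*b + (1/4)*v > 4 ∨ b ≤ -5)
Before skip: ¬((3/2)*b + (1/4)*v > 4 ∨ b ≤ -5)
Before v := 3*b + 9: ¬((9/4)*b > 7/4 ∨ b ≤ -5)
Answer: WP = ¬((9/4)*b > 7/4 ∨ b ≤ -5)


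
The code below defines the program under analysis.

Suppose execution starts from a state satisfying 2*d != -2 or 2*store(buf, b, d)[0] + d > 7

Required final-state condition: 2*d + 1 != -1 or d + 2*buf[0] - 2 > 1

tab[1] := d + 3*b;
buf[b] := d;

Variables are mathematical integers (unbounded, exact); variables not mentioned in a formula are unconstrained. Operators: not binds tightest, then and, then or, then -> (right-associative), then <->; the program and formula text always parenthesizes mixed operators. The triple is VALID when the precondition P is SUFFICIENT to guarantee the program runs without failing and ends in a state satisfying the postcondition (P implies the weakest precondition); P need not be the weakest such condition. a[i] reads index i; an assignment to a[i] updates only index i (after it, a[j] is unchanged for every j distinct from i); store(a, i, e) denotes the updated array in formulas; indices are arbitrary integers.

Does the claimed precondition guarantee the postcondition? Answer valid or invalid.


Working backward. After the program, the postcondition 2*d + 1 != -1 or d + 2*buf[0] - 2 > 1 must hold; in canonical form it is 2*d != -2 or 2*buf[0] + d > 3.
Before buf[b] := d: 2*d != -2 or 2*store(buf, b, d)[0] + d > 3
Before tab[1] := d + 3*b: 2*d != -2 or 2*store(buf, b, d)[0] + d > 3
The weakest precondition is 2*d != -2 or 2*store(buf, b, d)[0] + d > 3.
Check whether 2*d != -2 or 2*store(buf, b, d)[0] + d > 7 implies it.
Every state satisfying the precondition satisfies the weakest precondition: the implication holds.
Answer: valid


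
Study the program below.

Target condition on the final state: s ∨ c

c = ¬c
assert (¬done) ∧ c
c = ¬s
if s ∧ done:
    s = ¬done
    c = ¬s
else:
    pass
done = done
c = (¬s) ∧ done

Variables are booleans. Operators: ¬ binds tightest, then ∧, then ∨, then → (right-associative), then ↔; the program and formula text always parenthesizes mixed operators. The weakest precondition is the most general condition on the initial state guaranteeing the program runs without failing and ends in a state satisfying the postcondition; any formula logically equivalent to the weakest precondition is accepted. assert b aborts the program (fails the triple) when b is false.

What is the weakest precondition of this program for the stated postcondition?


Working backward. After the program, s ∨ c must hold.
Before c := (¬s) ∧ done: s ∨ ((¬s) ∧ done)
Before done := done: s ∨ ((¬s) ∧ done)
Then branch requires true; else branch requires s ∨ ((¬s) ∧ done).
Before the if: (¬(s ∧ done)) → (s ∨ ((¬s) ∧ done))
Before c := ¬s: (¬(s ∧ done)) → (s ∨ ((¬s) ∧ done))
Before assert (¬done) ∧ c: (¬done) ∧ c ∧ ((¬(s ∧ done)) → (s ∨ ((¬s) ∧ done)))
Before c := ¬c: (¬done) ∧ (¬c) ∧ ((¬(s ∧ done)) → (s ∨ ((¬s) ∧ done)))
Answer: WP = (¬done) ∧ (¬c) ∧ ((¬(s ∧ done)) → (s ∨ ((¬s) ∧ done)))


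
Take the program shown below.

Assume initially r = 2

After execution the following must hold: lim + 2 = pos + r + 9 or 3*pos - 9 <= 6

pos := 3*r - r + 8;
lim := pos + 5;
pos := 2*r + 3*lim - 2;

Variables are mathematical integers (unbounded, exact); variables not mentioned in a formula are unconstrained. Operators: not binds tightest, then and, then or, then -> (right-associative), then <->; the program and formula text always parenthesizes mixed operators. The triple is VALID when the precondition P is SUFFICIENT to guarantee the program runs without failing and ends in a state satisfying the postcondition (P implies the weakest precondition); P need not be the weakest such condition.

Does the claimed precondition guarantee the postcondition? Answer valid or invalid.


Working backward. After the program, the postcondition lim + 2 = pos + r + 9 or 3*pos - 9 <= 6 must hold; in canonical form it is lim = pos + r + 7 or 3*pos <= 15.
Before pos := 2*r + 3*lim - 2: 2*lim + 3*r = -5 or 9*lim + 6*r <= 21
Before lim := pos + 5: 2*pos + 3*r = -15 or 9*pos + 6*r <= -24
Before pos := 3*r - r + 8: 7*r = -31 or 24*r <= -96
The weakest precondition is 7*r = -31 or 24*r <= -96.
Check whether r = 2 implies it.
Countermodel: at the initial state r = 2, the precondition holds but the weakest precondition fails.
Answer: invalid


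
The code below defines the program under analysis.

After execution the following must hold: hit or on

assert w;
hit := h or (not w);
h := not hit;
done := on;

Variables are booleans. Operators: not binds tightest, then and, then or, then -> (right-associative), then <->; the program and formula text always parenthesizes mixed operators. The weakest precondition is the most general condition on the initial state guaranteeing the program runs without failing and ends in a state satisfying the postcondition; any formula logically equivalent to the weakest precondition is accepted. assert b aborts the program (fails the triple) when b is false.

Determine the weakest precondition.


Working backward. After the program, hit or on must hold.
Before done := on: hit or on
Before h := not hit: hit or on
Before hit := h or (not w): h or (not w) or on
Before assert w: w and (h or (not w) or on)
Answer: WP = w and (h or (not w) or on)
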